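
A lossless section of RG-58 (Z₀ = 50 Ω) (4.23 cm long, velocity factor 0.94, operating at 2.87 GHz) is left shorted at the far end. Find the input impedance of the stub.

λ = v/f = 0.94·c / 2.87 GHz = 0.0983 m
βl = 2π·l/λ = 2π × 0.43 = 155°
tan(βl) = -0.467
For a shorted stub, Z_in = jZ_0·tan(βl)

Z_in ≈ −j23.3 Ω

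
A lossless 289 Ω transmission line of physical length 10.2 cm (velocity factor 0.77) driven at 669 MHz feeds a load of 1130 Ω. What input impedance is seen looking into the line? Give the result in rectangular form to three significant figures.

Z_in ≈ 79.8 + j78.8 Ω

λ = v/f = 0.77·c / 669 MHz = 0.345 m
βl = 2π·l/λ = 2π × 0.295 = 106°
tan(βl) = tan(106°) = -3.41
Z_in = Z_0·(Z_L + jZ_0·tanβl)/(Z_0 + jZ_L·tanβl)
     = 289·(1130 − j985)/(289 − j3850)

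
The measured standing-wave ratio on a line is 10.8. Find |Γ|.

|Γ| = (S − 1)/(S + 1) = (10.8 − 1)/(10.8 + 1) = 9.8/11.8

|Γ| ≈ 0.831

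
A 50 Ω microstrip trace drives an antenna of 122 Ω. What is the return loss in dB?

Γ = (122 − 50)/(122 + 50) = 0.419
RL = −20·log₁₀|Γ| = −20·log₁₀(0.419)

RL ≈ 7.56 dB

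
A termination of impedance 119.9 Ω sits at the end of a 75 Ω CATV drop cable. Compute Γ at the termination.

Γ = 0.23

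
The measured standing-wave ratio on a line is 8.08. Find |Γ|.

|Γ| ≈ 0.78

|Γ| = (S − 1)/(S + 1) = (8.08 − 1)/(8.08 + 1) = 7.08/9.08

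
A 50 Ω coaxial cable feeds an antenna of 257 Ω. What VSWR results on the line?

For a purely resistive load, VSWR = R_L/Z_0 or Z_0/R_L (whichever > 1) = 257/50

VSWR ≈ 5.14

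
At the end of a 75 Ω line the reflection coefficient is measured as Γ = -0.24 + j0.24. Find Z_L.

Z_L ≈ 41.6 + j22.6 Ω

Z_L = Z_0·(1 + Γ)/(1 − Γ) = 75·(0.76 + j0.24)/(1.24 − j0.24)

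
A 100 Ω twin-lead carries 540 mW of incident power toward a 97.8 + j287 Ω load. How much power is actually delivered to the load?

|Γ| = |(-2.2 + j287)/(197.8 + j287)| = 0.823
|Γ|² = 0.678
P_refl = |Γ|²·P_inc = 366 mW, P_del = (1 − |Γ|²)·P_inc = 174 mW

P_delivered ≈ 174 mW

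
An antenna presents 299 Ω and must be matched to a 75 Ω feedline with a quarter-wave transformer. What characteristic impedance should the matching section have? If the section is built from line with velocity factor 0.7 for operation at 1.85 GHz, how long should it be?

Z_qwt ≈ 150 Ω; length ≈ 2.84 cm

Z_qwt = √(Z_0·R_L) = √(75 × 299) = √22420
λ = 0.7·c/f = 0.114 m, so l = λ/4 = 0.0284 m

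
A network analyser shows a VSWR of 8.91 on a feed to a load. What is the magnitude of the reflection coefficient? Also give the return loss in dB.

|Γ| ≈ 0.798; return loss ≈ 1.96 dB

|Γ| = (S − 1)/(S + 1) = (8.91 − 1)/(8.91 + 1) = 7.91/9.91
RL = −20·log₁₀|Γ| = −20·log₁₀(0.798)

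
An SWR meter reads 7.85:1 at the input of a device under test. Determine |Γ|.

|Γ| ≈ 0.774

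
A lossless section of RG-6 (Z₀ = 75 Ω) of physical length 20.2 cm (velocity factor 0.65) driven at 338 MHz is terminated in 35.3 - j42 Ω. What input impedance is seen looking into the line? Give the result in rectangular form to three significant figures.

Z_in ≈ 216 − j22.5 Ω

λ = v/f = 0.65·c / 338 MHz = 0.577 m
βl = 2π·l/λ = 2π × 0.35 = 126°
tan(βl) = tan(126°) = -1.37
Z_in = Z_0·(Z_L + jZ_0·tanβl)/(Z_0 + jZ_L·tanβl)
     = 75·(35.3 − j145)/(17.3 − j48.5)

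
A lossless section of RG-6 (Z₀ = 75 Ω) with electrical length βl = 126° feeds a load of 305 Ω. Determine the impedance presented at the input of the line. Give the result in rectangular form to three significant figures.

Z_in ≈ 27.3 + j49.6 Ω

tan(βl) = tan(126°) = -1.38
Z_in = Z_0·(Z_L + jZ_0·tanβl)/(Z_0 + jZ_L·tanβl)
     = 75·(305 − j103)/(75 − j420)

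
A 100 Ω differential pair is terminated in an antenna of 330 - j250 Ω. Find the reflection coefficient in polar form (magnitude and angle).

Γ = (Z_L − Z_0)/(Z_L + Z_0) = (230 − j250)/(430 − j250)
|Γ| = 340/497 = 0.683

Γ ≈ 0.683 ∠ -17.2°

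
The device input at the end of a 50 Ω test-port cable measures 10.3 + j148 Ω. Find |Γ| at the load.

Γ = (Z_L − Z_0)/(Z_L + Z_0) = (-39.7 + j148)/(60.3 + j148)
|Γ| = 153/160

|Γ| ≈ 0.959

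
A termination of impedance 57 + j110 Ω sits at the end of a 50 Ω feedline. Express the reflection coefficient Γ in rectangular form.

Γ ≈ 0.546 + j0.467

Γ = (Z_L − Z_0)/(Z_L + Z_0) = (7 + j110)/(107 + j110)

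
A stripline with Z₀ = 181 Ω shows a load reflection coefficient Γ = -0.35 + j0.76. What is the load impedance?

Z_L = Z_0·(1 + Γ)/(1 − Γ) = 181·(0.65 + j0.76)/(1.35 − j0.76)

Z_L ≈ 22.6 + j115 Ω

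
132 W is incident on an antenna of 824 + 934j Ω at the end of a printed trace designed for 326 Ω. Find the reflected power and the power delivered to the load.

P_reflected ≈ 67.4 W; P_delivered ≈ 64.6 W

|Γ| = |(498 + j934)/(1150 + j934)| = 0.714
|Γ|² = 0.51
P_refl = |Γ|²·P_inc = 67.4 W, P_del = (1 − |Γ|²)·P_inc = 64.6 W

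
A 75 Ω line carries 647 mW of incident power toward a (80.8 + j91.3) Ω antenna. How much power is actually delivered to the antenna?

P_delivered ≈ 481 mW

|Γ| = |(5.8 + j91.3)/(155.8 + j91.3)| = 0.507
|Γ|² = 0.257
P_refl = |Γ|²·P_inc = 166 mW, P_del = (1 − |Γ|²)·P_inc = 481 mW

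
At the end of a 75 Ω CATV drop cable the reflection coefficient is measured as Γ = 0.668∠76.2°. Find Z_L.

Z_L = Z_0·(1 + Γ)/(1 − Γ) = 75·(1.16 + j0.649)/(0.841 − j0.649)

Z_L ≈ 36.8 + j86.3 Ω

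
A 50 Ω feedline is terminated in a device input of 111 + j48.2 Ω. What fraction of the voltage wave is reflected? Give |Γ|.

Γ = (Z_L − Z_0)/(Z_L + Z_0) = (61 + j48.2)/(161 + j48.2)
|Γ| = 77.7/168

|Γ| ≈ 0.463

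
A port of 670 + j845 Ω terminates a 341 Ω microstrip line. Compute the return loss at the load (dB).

Γ = (329 + j845)/(1011 + j845), |Γ| = 0.688
RL = −20·log₁₀|Γ| = −20·log₁₀(0.688)

RL ≈ 3.25 dB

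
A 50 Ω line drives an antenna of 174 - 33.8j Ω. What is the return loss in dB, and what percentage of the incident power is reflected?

RL ≈ 4.92 dB; 32.2% of incident power reflected

Γ = (124 − j33.8)/(224 − j33.8), |Γ| = 0.567
RL = −20·log₁₀(0.567) = 4.92 dB
P_refl/P_inc = |Γ|² = 0.322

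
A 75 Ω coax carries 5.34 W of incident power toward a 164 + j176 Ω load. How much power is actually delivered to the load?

|Γ| = |(89 + j176)/(239 + j176)| = 0.664
|Γ|² = 0.442
P_refl = |Γ|²·P_inc = 2.36 W, P_del = (1 − |Γ|²)·P_inc = 2.98 W

P_delivered ≈ 2.98 W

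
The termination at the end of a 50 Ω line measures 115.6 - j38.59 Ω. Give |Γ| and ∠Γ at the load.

Γ ≈ 0.448 ∠ -17.3°

Γ = (Z_L − Z_0)/(Z_L + Z_0) = (65.6 − j38.59)/(165.6 − j38.59)
|Γ| = 76.1/170 = 0.448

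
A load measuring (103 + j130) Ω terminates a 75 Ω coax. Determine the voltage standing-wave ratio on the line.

VSWR ≈ 4.04

Γ = (Z_L − Z_0)/(Z_L + Z_0) = (28 + j130)/(178 + j130)
|Γ| = 133/220 = 0.603
VSWR = (1 + |Γ|)/(1 − |Γ|) = 1.6/0.397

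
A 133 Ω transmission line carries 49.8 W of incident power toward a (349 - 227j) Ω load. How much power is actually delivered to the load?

|Γ| = |(216 − j227)/(482 − j227)| = 0.588
|Γ|² = 0.346
P_refl = |Γ|²·P_inc = 17.2 W, P_del = (1 − |Γ|²)·P_inc = 32.6 W

P_delivered ≈ 32.6 W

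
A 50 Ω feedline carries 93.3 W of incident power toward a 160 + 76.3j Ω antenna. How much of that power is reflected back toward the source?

|Γ| = |(110 + j76.3)/(210 + j76.3)| = 0.599
|Γ|² = 0.359
P_refl = |Γ|²·P_inc = 33.5 W, P_del = (1 − |Γ|²)·P_inc = 59.8 W

P_reflected ≈ 33.5 W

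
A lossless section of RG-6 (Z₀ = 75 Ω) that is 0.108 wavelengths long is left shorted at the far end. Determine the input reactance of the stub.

X_in ≈ 60.5 Ω (inductive)

βl = 2π × 0.108 = 38.9°
tan(βl) = 0.806
For a shorted stub, Z_in = jZ_0·tan(βl)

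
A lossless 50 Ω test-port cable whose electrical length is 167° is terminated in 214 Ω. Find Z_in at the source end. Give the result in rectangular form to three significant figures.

Z_in ≈ 114 + j101 Ω

tan(βl) = tan(167°) = -0.231
Z_in = Z_0·(Z_L + jZ_0·tanβl)/(Z_0 + jZ_L·tanβl)
     = 50·(214 − j11.5)/(50 − j49.4)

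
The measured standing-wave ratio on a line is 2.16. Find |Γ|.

|Γ| = (S − 1)/(S + 1) = (2.16 − 1)/(2.16 + 1) = 1.16/3.16

|Γ| ≈ 0.367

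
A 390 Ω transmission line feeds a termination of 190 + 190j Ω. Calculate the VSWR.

VSWR ≈ 2.65

Γ = (Z_L − Z_0)/(Z_L + Z_0) = (-200 + j190)/(580 + j190)
|Γ| = 276/610 = 0.452
VSWR = (1 + |Γ|)/(1 − |Γ|) = 1.45/0.548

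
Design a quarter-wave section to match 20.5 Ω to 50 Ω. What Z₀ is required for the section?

Z_qwt ≈ 32 Ω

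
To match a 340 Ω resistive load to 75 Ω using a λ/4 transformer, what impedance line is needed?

Z_qwt ≈ 160 Ω

Z_qwt = √(Z_0·R_L) = √(75 × 340) = √25500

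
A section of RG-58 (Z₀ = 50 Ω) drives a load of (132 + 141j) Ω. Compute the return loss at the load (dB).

Γ = (82 + j141)/(182 + j141), |Γ| = 0.708
RL = −20·log₁₀|Γ| = −20·log₁₀(0.708)

RL ≈ 2.99 dB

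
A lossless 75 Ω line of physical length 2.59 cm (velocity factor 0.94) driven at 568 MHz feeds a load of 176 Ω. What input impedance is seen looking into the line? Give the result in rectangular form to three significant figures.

Z_in ≈ 120 − j70.2 Ω

λ = v/f = 0.94·c / 568 MHz = 0.496 m
βl = 2π·l/λ = 2π × 0.0522 = 18.8°
tan(βl) = tan(18.8°) = 0.34
Z_in = Z_0·(Z_L + jZ_0·tanβl)/(Z_0 + jZ_L·tanβl)
     = 75·(176 + j25.5)/(75 + j59.8)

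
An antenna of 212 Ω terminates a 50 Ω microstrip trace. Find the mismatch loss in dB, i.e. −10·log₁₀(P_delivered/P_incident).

mismatch loss ≈ 2.09 dB

Γ = (212 − 50)/(212 + 50) = 0.618
|Γ|² = 0.382, so P_del/P_inc = 1 − |Γ|² = 0.618
ML = −10·log₁₀(1 − |Γ|²)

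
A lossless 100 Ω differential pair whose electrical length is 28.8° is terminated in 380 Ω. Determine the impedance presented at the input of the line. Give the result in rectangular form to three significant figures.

tan(βl) = tan(28.8°) = 0.55
Z_in = Z_0·(Z_L + jZ_0·tanβl)/(Z_0 + jZ_L·tanβl)
     = 100·(380 + j55)/(100 + j209)

Z_in ≈ 92.2 − j138 Ω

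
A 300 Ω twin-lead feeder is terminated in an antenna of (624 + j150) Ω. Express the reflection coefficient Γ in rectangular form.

Γ ≈ 0.367 + j0.103

Γ = (Z_L − Z_0)/(Z_L + Z_0) = (324 + j150)/(924 + j150)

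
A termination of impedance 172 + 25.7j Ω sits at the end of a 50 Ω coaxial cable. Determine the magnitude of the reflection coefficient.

Γ = (Z_L − Z_0)/(Z_L + Z_0) = (122 + j25.7)/(222 + j25.7)
|Γ| = 125/223

|Γ| ≈ 0.558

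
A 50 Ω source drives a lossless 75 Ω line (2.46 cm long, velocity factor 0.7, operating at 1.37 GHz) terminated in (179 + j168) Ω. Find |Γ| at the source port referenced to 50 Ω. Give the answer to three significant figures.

λ = v/f = 0.7·c / 1.37 GHz = 0.153 m
βl = 2π·l/λ = 2π × 0.16 = 57.8°
tan(βl) = 1.59
Z_in = Z_0·(Z_L + jZ_0·tanβl)/(Z_0 + jZ_L·tanβl) = 30.2 − j67.6 Ω
Γ_s = (Z_in − Z_s)/(Z_in + Z_s) = (-19.8 − j67.6)/(80.2 − j67.6), |Γ_s| = 0.672

|Γ| ≈ 0.672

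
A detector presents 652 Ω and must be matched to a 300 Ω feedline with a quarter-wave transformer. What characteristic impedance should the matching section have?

Z_qwt = √(Z_0·R_L) = √(300 × 652) = √195600

Z_qwt ≈ 442 Ω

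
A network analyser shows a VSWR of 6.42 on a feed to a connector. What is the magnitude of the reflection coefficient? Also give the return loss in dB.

|Γ| = (S − 1)/(S + 1) = (6.42 − 1)/(6.42 + 1) = 5.42/7.42
RL = −20·log₁₀|Γ| = −20·log₁₀(0.73)

|Γ| ≈ 0.73; return loss ≈ 2.73 dB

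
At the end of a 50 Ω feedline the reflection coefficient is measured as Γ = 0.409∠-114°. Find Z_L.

Z_L ≈ 27.8 − j24.9 Ω

Z_L = Z_0·(1 + Γ)/(1 − Γ) = 50·(0.834 − j0.374)/(1.17 + j0.374)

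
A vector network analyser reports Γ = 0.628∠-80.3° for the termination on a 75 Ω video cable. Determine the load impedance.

Z_L = Z_0·(1 + Γ)/(1 − Γ) = 75·(1.11 − j0.619)/(0.894 + j0.619)

Z_L ≈ 38.4 − j78.5 Ω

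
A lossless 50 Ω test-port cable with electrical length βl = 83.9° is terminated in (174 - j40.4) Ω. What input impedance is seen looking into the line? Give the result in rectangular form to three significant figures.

Z_in ≈ 13.6 − j1.77 Ω

tan(βl) = tan(83.9°) = 9.36
Z_in = Z_0·(Z_L + jZ_0·tanβl)/(Z_0 + jZ_L·tanβl)
     = 50·(174 + j427)/(428 + j1630)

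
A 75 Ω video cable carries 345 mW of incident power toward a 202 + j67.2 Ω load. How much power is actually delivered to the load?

P_delivered ≈ 257 mW

|Γ| = |(127 + j67.2)/(277 + j67.2)| = 0.504
|Γ|² = 0.254
P_refl = |Γ|²·P_inc = 87.7 mW, P_del = (1 − |Γ|²)·P_inc = 257 mW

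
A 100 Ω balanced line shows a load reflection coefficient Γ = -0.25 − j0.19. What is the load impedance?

Z_L = Z_0·(1 + Γ)/(1 − Γ) = 100·(0.75 − j0.19)/(1.25 + j0.19)

Z_L ≈ 56.4 − j23.8 Ω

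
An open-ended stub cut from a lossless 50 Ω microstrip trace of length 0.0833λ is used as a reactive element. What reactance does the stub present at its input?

βl = 2π × 0.0833 = 30°
tan(βl) = 0.577
For an open-ended stub, Z_in = −jZ_0·cot(βl) = −jZ_0/tan(βl)

X_in ≈ -86.6 Ω (capacitive)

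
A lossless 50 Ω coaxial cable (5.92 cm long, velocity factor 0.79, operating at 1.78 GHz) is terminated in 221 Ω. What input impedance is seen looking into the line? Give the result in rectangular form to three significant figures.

Z_in ≈ 70.1 + j94.2 Ω

λ = v/f = 0.79·c / 1.78 GHz = 0.133 m
βl = 2π·l/λ = 2π × 0.445 = 160°
tan(βl) = tan(160°) = -0.363
Z_in = Z_0·(Z_L + jZ_0·tanβl)/(Z_0 + jZ_L·tanβl)
     = 50·(221 − j18.1)/(50 − j80.2)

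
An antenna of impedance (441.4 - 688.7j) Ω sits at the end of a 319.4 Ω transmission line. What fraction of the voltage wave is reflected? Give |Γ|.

Γ = (Z_L − Z_0)/(Z_L + Z_0) = (122 − j688.7)/(760.8 − j688.7)
|Γ| = 699/1030

|Γ| ≈ 0.682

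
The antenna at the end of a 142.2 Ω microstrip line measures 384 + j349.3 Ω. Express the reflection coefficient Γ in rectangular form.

Γ = (Z_L − Z_0)/(Z_L + Z_0) = (241.8 + j349.3)/(526.2 + j349.3)

Γ ≈ 0.625 + j0.249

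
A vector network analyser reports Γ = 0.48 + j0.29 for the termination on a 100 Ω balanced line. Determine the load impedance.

Z_L ≈ 193 + j164 Ω

Z_L = Z_0·(1 + Γ)/(1 − Γ) = 100·(1.48 + j0.29)/(0.52 − j0.29)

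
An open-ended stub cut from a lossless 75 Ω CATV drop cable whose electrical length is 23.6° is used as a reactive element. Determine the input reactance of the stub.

X_in ≈ -172 Ω (capacitive)

tan(βl) = 0.437
For an open-ended stub, Z_in = −jZ_0·cot(βl) = −jZ_0/tan(βl)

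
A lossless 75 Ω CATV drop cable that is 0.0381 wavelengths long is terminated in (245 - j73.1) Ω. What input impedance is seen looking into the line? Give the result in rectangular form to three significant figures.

Z_in ≈ 120 − j121 Ω

βl = 2π × 0.0381 = 13.7°
tan(βl) = tan(13.7°) = 0.244
Z_in = Z_0·(Z_L + jZ_0·tanβl)/(Z_0 + jZ_L·tanβl)
     = 75·(245 − j54.8)/(92.8 + j59.8)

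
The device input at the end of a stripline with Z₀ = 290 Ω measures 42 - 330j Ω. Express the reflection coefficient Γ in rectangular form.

Γ ≈ 0.121 − j0.873

Γ = (Z_L − Z_0)/(Z_L + Z_0) = (-248 − j330)/(332 − j330)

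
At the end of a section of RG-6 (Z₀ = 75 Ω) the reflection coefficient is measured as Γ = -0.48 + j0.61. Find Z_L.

Z_L = Z_0·(1 + Γ)/(1 − Γ) = 75·(0.52 + j0.61)/(1.48 − j0.61)

Z_L ≈ 11.6 + j35.7 Ω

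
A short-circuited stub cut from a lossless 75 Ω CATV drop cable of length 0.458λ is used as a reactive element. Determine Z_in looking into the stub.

Z_in ≈ −j20.3 Ω

βl = 2π × 0.458 = 165°
tan(βl) = -0.27
For a short-circuited stub, Z_in = jZ_0·tan(βl)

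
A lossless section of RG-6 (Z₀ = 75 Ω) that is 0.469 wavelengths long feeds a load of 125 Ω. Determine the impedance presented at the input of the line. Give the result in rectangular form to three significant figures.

Z_in ≈ 117 + j23.7 Ω

βl = 2π × 0.469 = 169°
tan(βl) = tan(169°) = -0.197
Z_in = Z_0·(Z_L + jZ_0·tanβl)/(Z_0 + jZ_L·tanβl)
     = 75·(125 − j14.8)/(75 − j24.7)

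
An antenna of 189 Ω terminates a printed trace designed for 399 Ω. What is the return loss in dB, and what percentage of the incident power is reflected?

RL ≈ 8.94 dB; 12.8% of incident power reflected

Γ = (189 − 399)/(189 + 399) = -0.357
RL = −20·log₁₀(0.357) = 8.94 dB
P_refl/P_inc = |Γ|² = 0.128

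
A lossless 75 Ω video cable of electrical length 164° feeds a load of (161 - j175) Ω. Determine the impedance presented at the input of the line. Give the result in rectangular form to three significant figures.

Z_in ≈ 357 + j69.8 Ω

tan(βl) = tan(164°) = -0.287
Z_in = Z_0·(Z_L + jZ_0·tanβl)/(Z_0 + jZ_L·tanβl)
     = 75·(161 − j197)/(24.8 − j46.2)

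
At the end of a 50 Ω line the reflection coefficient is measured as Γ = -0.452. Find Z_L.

Z_L = Z_0·(1 + Γ)/(1 − Γ) = 50·(0.548)/(1.45)

Z_L ≈ 18.9 Ω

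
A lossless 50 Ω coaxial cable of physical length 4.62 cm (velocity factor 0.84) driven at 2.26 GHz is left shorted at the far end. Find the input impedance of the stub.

Z_in ≈ −j29.9 Ω

λ = v/f = 0.84·c / 2.26 GHz = 0.112 m
βl = 2π·l/λ = 2π × 0.414 = 149°
tan(βl) = -0.597
For a shorted stub, Z_in = jZ_0·tan(βl)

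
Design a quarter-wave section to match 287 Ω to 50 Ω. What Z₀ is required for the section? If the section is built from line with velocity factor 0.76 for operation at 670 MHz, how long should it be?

Z_qwt = √(Z_0·R_L) = √(50 × 287) = √14350
λ = 0.76·c/f = 0.34 m, so l = λ/4 = 0.0851 m

Z_qwt ≈ 120 Ω; length ≈ 8.51 cm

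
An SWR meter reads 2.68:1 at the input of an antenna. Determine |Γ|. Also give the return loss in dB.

|Γ| ≈ 0.457; return loss ≈ 6.81 dB

|Γ| = (S − 1)/(S + 1) = (2.68 − 1)/(2.68 + 1) = 1.68/3.68
RL = −20·log₁₀|Γ| = −20·log₁₀(0.457)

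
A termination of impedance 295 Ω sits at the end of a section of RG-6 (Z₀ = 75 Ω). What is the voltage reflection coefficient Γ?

Γ = (Z_L − Z_0)/(Z_L + Z_0) = (295 − 75)/(295 + 75) = 220/370

Γ = 0.595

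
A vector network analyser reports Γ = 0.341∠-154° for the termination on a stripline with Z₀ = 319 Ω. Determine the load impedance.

Z_L = Z_0·(1 + Γ)/(1 − Γ) = 319·(0.694 − j0.149)/(1.31 + j0.149)

Z_L ≈ 163 − j55.2 Ω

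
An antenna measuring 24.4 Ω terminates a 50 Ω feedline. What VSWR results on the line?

Γ = (24.4 − 50)/(24.4 + 50) = -0.344
VSWR = (1 + 0.344)/(1 − 0.344)

VSWR ≈ 2.05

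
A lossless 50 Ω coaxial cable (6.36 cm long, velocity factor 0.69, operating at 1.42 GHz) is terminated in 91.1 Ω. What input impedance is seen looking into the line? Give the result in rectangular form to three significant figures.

Z_in ≈ 67.4 + j30.8 Ω

λ = v/f = 0.69·c / 1.42 GHz = 0.146 m
βl = 2π·l/λ = 2π × 0.436 = 157°
tan(βl) = tan(157°) = -0.423
Z_in = Z_0·(Z_L + jZ_0·tanβl)/(Z_0 + jZ_L·tanβl)
     = 50·(91.1 − j21.2)/(50 − j38.5)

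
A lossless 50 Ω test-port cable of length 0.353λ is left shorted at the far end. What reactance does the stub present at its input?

βl = 2π × 0.353 = 127°
tan(βl) = -1.32
For a shorted stub, Z_in = jZ_0·tan(βl)

X_in ≈ -66.2 Ω (capacitive)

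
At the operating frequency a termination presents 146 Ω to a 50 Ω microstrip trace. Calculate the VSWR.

For a purely resistive load, VSWR = R_L/Z_0 or Z_0/R_L (whichever > 1) = 146/50

VSWR ≈ 2.92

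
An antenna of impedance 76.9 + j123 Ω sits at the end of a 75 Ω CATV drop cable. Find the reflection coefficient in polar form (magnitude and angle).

Γ ≈ 0.629 ∠ 50.1°

Γ = (Z_L − Z_0)/(Z_L + Z_0) = (1.9 + j123)/(151.9 + j123)
|Γ| = 123/195 = 0.629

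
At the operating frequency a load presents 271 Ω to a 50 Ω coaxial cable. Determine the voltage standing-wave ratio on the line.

VSWR ≈ 5.42

For a purely resistive load, VSWR = R_L/Z_0 or Z_0/R_L (whichever > 1) = 271/50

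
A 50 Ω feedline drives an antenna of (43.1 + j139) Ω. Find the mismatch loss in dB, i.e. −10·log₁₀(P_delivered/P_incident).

mismatch loss ≈ 5.11 dB

Γ = (-6.9 + j139)/(93.1 + j139), |Γ| = 0.832
|Γ|² = 0.692, so P_del/P_inc = 1 − |Γ|² = 0.308
ML = −10·log₁₀(1 − |Γ|²)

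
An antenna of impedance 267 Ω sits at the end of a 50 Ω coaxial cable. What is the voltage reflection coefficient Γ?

Γ = 0.685

Γ = (Z_L − Z_0)/(Z_L + Z_0) = (267 − 50)/(267 + 50) = 217/317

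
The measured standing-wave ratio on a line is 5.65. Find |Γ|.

|Γ| ≈ 0.699

|Γ| = (S − 1)/(S + 1) = (5.65 − 1)/(5.65 + 1) = 4.65/6.65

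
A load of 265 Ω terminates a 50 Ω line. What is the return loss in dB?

RL ≈ 3.32 dB

Γ = (265 − 50)/(265 + 50) = 0.683
RL = −20·log₁₀|Γ| = −20·log₁₀(0.683)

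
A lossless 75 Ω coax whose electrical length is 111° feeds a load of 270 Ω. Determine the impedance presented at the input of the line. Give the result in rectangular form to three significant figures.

tan(βl) = tan(111°) = -2.61
Z_in = Z_0·(Z_L + jZ_0·tanβl)/(Z_0 + jZ_L·tanβl)
     = 75·(270 − j195)/(75 − j703)

Z_in ≈ 23.6 + j26.3 Ω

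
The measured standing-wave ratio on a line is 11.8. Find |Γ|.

|Γ| ≈ 0.844

|Γ| = (S − 1)/(S + 1) = (11.8 − 1)/(11.8 + 1) = 10.8/12.8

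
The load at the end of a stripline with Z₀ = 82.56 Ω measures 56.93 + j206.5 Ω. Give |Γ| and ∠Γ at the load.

Γ = (Z_L − Z_0)/(Z_L + Z_0) = (-25.63 + j206.5)/(139.5 + j206.5)
|Γ| = 208/249 = 0.835

Γ ≈ 0.835 ∠ 41.1°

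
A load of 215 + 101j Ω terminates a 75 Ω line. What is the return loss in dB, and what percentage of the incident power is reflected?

Γ = (140 + j101)/(290 + j101), |Γ| = 0.562
RL = −20·log₁₀(0.562) = 5 dB
P_refl/P_inc = |Γ|² = 0.316

RL ≈ 5 dB; 31.6% of incident power reflected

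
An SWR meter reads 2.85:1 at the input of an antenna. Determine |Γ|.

|Γ| = (S − 1)/(S + 1) = (2.85 − 1)/(2.85 + 1) = 1.85/3.85

|Γ| ≈ 0.481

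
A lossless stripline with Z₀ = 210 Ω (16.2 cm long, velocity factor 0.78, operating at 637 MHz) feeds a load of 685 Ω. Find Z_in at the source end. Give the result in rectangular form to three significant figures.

Z_in ≈ 302 + j302 Ω

λ = v/f = 0.78·c / 637 MHz = 0.367 m
βl = 2π·l/λ = 2π × 0.441 = 159°
tan(βl) = tan(159°) = -0.389
Z_in = Z_0·(Z_L + jZ_0·tanβl)/(Z_0 + jZ_L·tanβl)
     = 210·(685 − j81.6)/(210 − j266)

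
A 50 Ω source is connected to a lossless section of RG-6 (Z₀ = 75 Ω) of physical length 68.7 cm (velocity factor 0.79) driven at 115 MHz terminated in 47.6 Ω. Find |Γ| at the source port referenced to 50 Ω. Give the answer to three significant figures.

λ = v/f = 0.79·c / 115 MHz = 2.06 m
βl = 2π·l/λ = 2π × 0.333 = 120°
tan(βl) = -1.73
Z_in = Z_0·(Z_L + jZ_0·tanβl)/(Z_0 + jZ_L·tanβl) = 86.2 − j35.1 Ω
Γ_s = (Z_in − Z_s)/(Z_in + Z_s) = (36.2 − j35.1)/(136 − j35.1), |Γ_s| = 0.359

|Γ| ≈ 0.359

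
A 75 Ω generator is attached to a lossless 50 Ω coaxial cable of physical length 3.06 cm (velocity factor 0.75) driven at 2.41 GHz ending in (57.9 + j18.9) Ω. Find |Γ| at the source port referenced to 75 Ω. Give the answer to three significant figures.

λ = v/f = 0.75·c / 2.41 GHz = 0.0934 m
βl = 2π·l/λ = 2π × 0.328 = 118°
tan(βl) = -1.88
Z_in = Z_0·(Z_L + jZ_0·tanβl)/(Z_0 + jZ_L·tanβl) = 34.2 − j0.323 Ω
Γ_s = (Z_in − Z_s)/(Z_in + Z_s) = (-40.8 − j0.323)/(109 − j0.323), |Γ_s| = 0.373

|Γ| ≈ 0.373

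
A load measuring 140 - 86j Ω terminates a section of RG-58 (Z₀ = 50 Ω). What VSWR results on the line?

VSWR ≈ 3.96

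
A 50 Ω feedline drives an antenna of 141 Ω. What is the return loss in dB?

Γ = (141 − 50)/(141 + 50) = 0.476
RL = −20·log₁₀|Γ| = −20·log₁₀(0.476)

RL ≈ 6.44 dB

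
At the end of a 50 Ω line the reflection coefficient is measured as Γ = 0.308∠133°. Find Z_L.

Z_L ≈ 29.9 + j14.9 Ω

Z_L = Z_0·(1 + Γ)/(1 − Γ) = 50·(0.79 + j0.225)/(1.21 − j0.225)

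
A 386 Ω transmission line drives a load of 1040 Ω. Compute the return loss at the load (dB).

RL ≈ 6.77 dB

Γ = (1040 − 386)/(1040 + 386) = 0.459
RL = −20·log₁₀|Γ| = −20·log₁₀(0.459)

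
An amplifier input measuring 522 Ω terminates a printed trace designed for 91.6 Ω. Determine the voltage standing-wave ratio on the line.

VSWR ≈ 5.7

Γ = (522 − 91.6)/(522 + 91.6) = 0.701
VSWR = (1 + 0.701)/(1 − 0.701)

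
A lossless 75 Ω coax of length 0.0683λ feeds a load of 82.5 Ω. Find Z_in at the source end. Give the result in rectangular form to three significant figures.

Z_in ≈ 79.6 − j5.75 Ω

βl = 2π × 0.0683 = 24.6°
tan(βl) = tan(24.6°) = 0.458
Z_in = Z_0·(Z_L + jZ_0·tanβl)/(Z_0 + jZ_L·tanβl)
     = 75·(82.5 + j34.3)/(75 + j37.8)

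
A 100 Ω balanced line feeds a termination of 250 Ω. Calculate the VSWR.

VSWR ≈ 2.5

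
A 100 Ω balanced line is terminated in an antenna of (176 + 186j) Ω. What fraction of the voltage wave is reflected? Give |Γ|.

|Γ| ≈ 0.604

Γ = (Z_L − Z_0)/(Z_L + Z_0) = (76 + j186)/(276 + j186)
|Γ| = 201/333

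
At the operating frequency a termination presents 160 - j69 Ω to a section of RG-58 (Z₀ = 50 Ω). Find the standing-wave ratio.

Γ = (Z_L − Z_0)/(Z_L + Z_0) = (110 − j69)/(210 − j69)
|Γ| = 130/221 = 0.587
VSWR = (1 + |Γ|)/(1 − |Γ|) = 1.59/0.413

VSWR ≈ 3.85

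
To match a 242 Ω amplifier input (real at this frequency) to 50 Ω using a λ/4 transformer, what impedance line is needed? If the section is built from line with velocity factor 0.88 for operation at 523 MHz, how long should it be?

Z_qwt = √(Z_0·R_L) = √(50 × 242) = √12100
λ = 0.88·c/f = 0.505 m, so l = λ/4 = 0.126 m

Z_qwt ≈ 110 Ω; length ≈ 12.6 cm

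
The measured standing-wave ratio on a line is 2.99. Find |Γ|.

|Γ| ≈ 0.499

|Γ| = (S − 1)/(S + 1) = (2.99 − 1)/(2.99 + 1) = 1.99/3.99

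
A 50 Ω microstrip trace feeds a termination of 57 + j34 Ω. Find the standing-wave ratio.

VSWR ≈ 1.9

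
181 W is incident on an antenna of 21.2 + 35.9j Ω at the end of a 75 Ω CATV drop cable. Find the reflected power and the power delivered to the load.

P_reflected ≈ 71.8 W; P_delivered ≈ 109 W

|Γ| = |(-53.8 + j35.9)/(96.2 + j35.9)| = 0.63
|Γ|² = 0.397
P_refl = |Γ|²·P_inc = 71.8 W, P_del = (1 − |Γ|²)·P_inc = 109 W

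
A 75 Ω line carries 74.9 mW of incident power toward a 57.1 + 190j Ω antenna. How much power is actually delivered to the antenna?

|Γ| = |(-17.9 + j190)/(132.1 + j190)| = 0.825
|Γ|² = 0.68
P_refl = |Γ|²·P_inc = 50.9 mW, P_del = (1 − |Γ|²)·P_inc = 24 mW

P_delivered ≈ 24 mW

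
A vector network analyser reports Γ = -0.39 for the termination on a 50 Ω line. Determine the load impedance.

Z_L = Z_0·(1 + Γ)/(1 − Γ) = 50·(0.61)/(1.39)

Z_L ≈ 21.9 Ω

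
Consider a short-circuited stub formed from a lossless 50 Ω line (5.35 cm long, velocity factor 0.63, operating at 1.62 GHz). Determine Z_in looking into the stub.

λ = v/f = 0.63·c / 1.62 GHz = 0.117 m
βl = 2π·l/λ = 2π × 0.459 = 165°
tan(βl) = -0.266
For a short-circuited stub, Z_in = jZ_0·tan(βl)

Z_in ≈ −j13.3 Ω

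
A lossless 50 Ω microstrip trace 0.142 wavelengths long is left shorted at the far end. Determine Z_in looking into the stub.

βl = 2π × 0.142 = 51.1°
tan(βl) = 1.24
For a shorted stub, Z_in = jZ_0·tan(βl)

Z_in ≈ +j62 Ω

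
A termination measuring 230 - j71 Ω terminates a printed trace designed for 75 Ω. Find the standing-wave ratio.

VSWR ≈ 3.39

Γ = (Z_L − Z_0)/(Z_L + Z_0) = (155 − j71)/(305 − j71)
|Γ| = 170/313 = 0.544
VSWR = (1 + |Γ|)/(1 − |Γ|) = 1.54/0.456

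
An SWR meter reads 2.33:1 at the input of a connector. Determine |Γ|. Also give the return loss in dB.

|Γ| ≈ 0.399; return loss ≈ 7.97 dB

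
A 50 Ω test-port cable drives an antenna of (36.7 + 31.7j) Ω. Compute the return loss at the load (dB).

Γ = (-13.3 + j31.7)/(86.7 + j31.7), |Γ| = 0.372
RL = −20·log₁₀|Γ| = −20·log₁₀(0.372)

RL ≈ 8.58 dB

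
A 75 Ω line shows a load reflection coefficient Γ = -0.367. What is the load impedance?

Z_L ≈ 34.7 Ω

Z_L = Z_0·(1 + Γ)/(1 − Γ) = 75·(0.633)/(1.37)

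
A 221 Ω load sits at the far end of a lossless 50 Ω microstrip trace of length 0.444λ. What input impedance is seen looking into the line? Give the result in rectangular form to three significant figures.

Z_in ≈ 69 + j93.7 Ω

βl = 2π × 0.444 = 160°
tan(βl) = tan(160°) = -0.367
Z_in = Z_0·(Z_L + jZ_0·tanβl)/(Z_0 + jZ_L·tanβl)
     = 50·(221 − j18.4)/(50 − j81.1)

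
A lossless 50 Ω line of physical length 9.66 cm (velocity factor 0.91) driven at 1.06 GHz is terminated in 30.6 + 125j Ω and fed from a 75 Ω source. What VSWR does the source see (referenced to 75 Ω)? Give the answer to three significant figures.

λ = v/f = 0.91·c / 1.06 GHz = 0.258 m
βl = 2π·l/λ = 2π × 0.375 = 135°
tan(βl) = -0.999
Z_in = Z_0·(Z_L + jZ_0·tanβl)/(Z_0 + jZ_L·tanβl) = 4.85 + j22.3 Ω
Γ_s = (Z_in − Z_s)/(Z_in + Z_s) = (-70.2 + j22.3)/(79.8 + j22.3), |Γ_s| = 0.888
VSWR = (1 + |Γ_s|)/(1 − |Γ_s|)

VSWR ≈ 16.8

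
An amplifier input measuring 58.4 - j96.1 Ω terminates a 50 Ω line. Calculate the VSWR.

VSWR ≈ 4.99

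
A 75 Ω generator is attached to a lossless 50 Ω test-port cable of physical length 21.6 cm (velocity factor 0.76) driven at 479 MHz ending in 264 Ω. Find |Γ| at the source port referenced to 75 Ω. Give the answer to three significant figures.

|Γ| ≈ 0.591

λ = v/f = 0.76·c / 479 MHz = 0.476 m
βl = 2π·l/λ = 2π × 0.454 = 163°
tan(βl) = -0.299
Z_in = Z_0·(Z_L + jZ_0·tanβl)/(Z_0 + jZ_L·tanβl) = 82.4 + j115 Ω
Γ_s = (Z_in − Z_s)/(Z_in + Z_s) = (7.42 + j115)/(157 + j115), |Γ_s| = 0.591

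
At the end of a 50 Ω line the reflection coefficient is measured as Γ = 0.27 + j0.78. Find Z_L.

Z_L ≈ 14 + j68.3 Ω

Z_L = Z_0·(1 + Γ)/(1 − Γ) = 50·(1.27 + j0.78)/(0.73 − j0.78)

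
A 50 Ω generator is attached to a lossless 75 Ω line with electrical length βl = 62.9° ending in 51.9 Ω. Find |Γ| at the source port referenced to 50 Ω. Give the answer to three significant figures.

tan(βl) = 1.95
Z_in = Z_0·(Z_L + jZ_0·tanβl)/(Z_0 + jZ_L·tanβl) = 88.4 + j27 Ω
Γ_s = (Z_in − Z_s)/(Z_in + Z_s) = (38.4 + j27)/(138 + j27), |Γ_s| = 0.333

|Γ| ≈ 0.333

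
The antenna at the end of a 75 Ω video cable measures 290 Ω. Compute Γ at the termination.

Γ = 0.589

Γ = (Z_L − Z_0)/(Z_L + Z_0) = (290 − 75)/(290 + 75) = 215/365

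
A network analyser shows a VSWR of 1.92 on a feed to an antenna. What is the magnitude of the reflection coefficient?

|Γ| ≈ 0.315

|Γ| = (S − 1)/(S + 1) = (1.92 − 1)/(1.92 + 1) = 0.92/2.92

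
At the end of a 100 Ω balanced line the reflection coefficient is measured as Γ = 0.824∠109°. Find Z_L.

Z_L ≈ 14.5 + j70.3 Ω

Z_L = Z_0·(1 + Γ)/(1 − Γ) = 100·(0.732 + j0.779)/(1.27 − j0.779)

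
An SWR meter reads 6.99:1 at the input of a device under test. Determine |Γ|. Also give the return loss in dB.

|Γ| ≈ 0.75; return loss ≈ 2.5 dB

|Γ| = (S − 1)/(S + 1) = (6.99 − 1)/(6.99 + 1) = 5.99/7.99
RL = −20·log₁₀|Γ| = −20·log₁₀(0.75)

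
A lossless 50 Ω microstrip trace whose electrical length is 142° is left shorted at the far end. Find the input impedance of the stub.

tan(βl) = -0.781
For a shorted stub, Z_in = jZ_0·tan(βl)

Z_in ≈ −j39.1 Ω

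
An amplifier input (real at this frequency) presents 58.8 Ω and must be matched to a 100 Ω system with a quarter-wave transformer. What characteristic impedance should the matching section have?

Z_qwt ≈ 76.7 Ω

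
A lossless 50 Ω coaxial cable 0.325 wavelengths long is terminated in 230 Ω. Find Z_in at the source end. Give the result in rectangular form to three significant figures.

Z_in ≈ 13.5 + j24 Ω

βl = 2π × 0.325 = 117°
tan(βl) = tan(117°) = -1.96
Z_in = Z_0·(Z_L + jZ_0·tanβl)/(Z_0 + jZ_L·tanβl)
     = 50·(230 − j98.1)/(50 − j451)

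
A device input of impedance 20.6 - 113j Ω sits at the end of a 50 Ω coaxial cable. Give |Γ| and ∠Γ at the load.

Γ ≈ 0.876 ∠ -46.6°

Γ = (Z_L − Z_0)/(Z_L + Z_0) = (-29.4 − j113)/(70.6 − j113)
|Γ| = 117/133 = 0.876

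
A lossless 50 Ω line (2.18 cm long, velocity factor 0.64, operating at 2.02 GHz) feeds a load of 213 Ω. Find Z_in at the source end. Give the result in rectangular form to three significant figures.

λ = v/f = 0.64·c / 2.02 GHz = 0.095 m
βl = 2π·l/λ = 2π × 0.229 = 82.6°
tan(βl) = tan(82.6°) = 7.67
Z_in = Z_0·(Z_L + jZ_0·tanβl)/(Z_0 + jZ_L·tanβl)
     = 50·(213 + j383)/(50 + j1630)

Z_in ≈ 11.9 − j6.16 Ω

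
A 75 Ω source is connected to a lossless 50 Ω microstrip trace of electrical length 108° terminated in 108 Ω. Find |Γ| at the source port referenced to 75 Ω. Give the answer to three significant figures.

|Γ| ≈ 0.511

tan(βl) = -3.08
Z_in = Z_0·(Z_L + jZ_0·tanβl)/(Z_0 + jZ_L·tanβl) = 25 + j12.5 Ω
Γ_s = (Z_in − Z_s)/(Z_in + Z_s) = (-50 + j12.5)/(100 + j12.5), |Γ_s| = 0.511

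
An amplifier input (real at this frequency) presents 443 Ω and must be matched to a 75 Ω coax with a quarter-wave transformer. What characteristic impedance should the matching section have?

Z_qwt ≈ 182 Ω

Z_qwt = √(Z_0·R_L) = √(75 × 443) = √33220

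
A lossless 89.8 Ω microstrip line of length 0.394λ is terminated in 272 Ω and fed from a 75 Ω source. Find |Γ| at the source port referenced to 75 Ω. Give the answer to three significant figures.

|Γ| ≈ 0.526

βl = 2π × 0.394 = 142°
tan(βl) = -0.786
Z_in = Z_0·(Z_L + jZ_0·tanβl)/(Z_0 + jZ_L·tanβl) = 66 + j86.5 Ω
Γ_s = (Z_in − Z_s)/(Z_in + Z_s) = (-8.99 + j86.5)/(141 + j86.5), |Γ_s| = 0.526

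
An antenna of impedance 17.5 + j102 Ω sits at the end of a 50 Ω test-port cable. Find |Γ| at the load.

|Γ| ≈ 0.875

Γ = (Z_L − Z_0)/(Z_L + Z_0) = (-32.5 + j102)/(67.5 + j102)
|Γ| = 107/122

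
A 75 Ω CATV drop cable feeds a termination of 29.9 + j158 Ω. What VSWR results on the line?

VSWR ≈ 14

Γ = (Z_L − Z_0)/(Z_L + Z_0) = (-45.1 + j158)/(104.9 + j158)
|Γ| = 164/190 = 0.866
VSWR = (1 + |Γ|)/(1 − |Γ|) = 1.87/0.134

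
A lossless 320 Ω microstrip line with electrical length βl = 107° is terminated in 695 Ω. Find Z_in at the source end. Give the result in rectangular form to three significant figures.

tan(βl) = tan(107°) = -3.27
Z_in = Z_0·(Z_L + jZ_0·tanβl)/(Z_0 + jZ_L·tanβl)
     = 320·(695 − j1050)/(320 − j2270)

Z_in ≈ 158 + j75.6 Ω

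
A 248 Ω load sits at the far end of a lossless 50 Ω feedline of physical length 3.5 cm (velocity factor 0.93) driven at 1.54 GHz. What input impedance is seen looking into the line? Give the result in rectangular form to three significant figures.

Z_in ≈ 11.4 − j17.8 Ω

λ = v/f = 0.93·c / 1.54 GHz = 0.181 m
βl = 2π·l/λ = 2π × 0.193 = 69.5°
tan(βl) = tan(69.5°) = 2.68
Z_in = Z_0·(Z_L + jZ_0·tanβl)/(Z_0 + jZ_L·tanβl)
     = 50·(248 + j134)/(50 + j665)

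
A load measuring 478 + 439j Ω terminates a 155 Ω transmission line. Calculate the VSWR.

Γ = (Z_L − Z_0)/(Z_L + Z_0) = (323 + j439)/(633 + j439)
|Γ| = 545/770 = 0.708
VSWR = (1 + |Γ|)/(1 − |Γ|) = 1.71/0.292

VSWR ≈ 5.84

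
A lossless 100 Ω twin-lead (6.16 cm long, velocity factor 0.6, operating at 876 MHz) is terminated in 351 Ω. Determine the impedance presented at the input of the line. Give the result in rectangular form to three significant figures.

λ = v/f = 0.6·c / 876 MHz = 0.205 m
βl = 2π·l/λ = 2π × 0.3 = 108°
tan(βl) = tan(108°) = -3.09
Z_in = Z_0·(Z_L + jZ_0·tanβl)/(Z_0 + jZ_L·tanβl)
     = 100·(351 − j309)/(100 − j1090)

Z_in ≈ 31.2 + j29.5 Ω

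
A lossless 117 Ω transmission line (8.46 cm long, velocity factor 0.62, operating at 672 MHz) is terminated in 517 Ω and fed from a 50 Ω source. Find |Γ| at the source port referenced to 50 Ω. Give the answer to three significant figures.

λ = v/f = 0.62·c / 672 MHz = 0.277 m
βl = 2π·l/λ = 2π × 0.306 = 110°
tan(βl) = -2.74
Z_in = Z_0·(Z_L + jZ_0·tanβl)/(Z_0 + jZ_L·tanβl) = 29.8 + j40.2 Ω
Γ_s = (Z_in − Z_s)/(Z_in + Z_s) = (-20.2 + j40.2)/(79.8 + j40.2), |Γ_s| = 0.504

|Γ| ≈ 0.504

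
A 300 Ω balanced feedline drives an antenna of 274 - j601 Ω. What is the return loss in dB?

Γ = (-26 − j601)/(574 − j601), |Γ| = 0.724
RL = −20·log₁₀|Γ| = −20·log₁₀(0.724)

RL ≈ 2.81 dB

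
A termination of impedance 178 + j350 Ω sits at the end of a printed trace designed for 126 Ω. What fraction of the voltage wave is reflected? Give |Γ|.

Γ = (Z_L − Z_0)/(Z_L + Z_0) = (52 + j350)/(304 + j350)
|Γ| = 354/464

|Γ| ≈ 0.763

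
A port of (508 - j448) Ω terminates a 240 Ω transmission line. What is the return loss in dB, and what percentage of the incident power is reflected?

RL ≈ 4.46 dB; 35.8% of incident power reflected

Γ = (268 − j448)/(748 − j448), |Γ| = 0.599
RL = −20·log₁₀(0.599) = 4.46 dB
P_refl/P_inc = |Γ|² = 0.358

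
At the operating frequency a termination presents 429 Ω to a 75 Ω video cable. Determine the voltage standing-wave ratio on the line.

Γ = (429 − 75)/(429 + 75) = 0.702
VSWR = (1 + 0.702)/(1 − 0.702)

VSWR ≈ 5.72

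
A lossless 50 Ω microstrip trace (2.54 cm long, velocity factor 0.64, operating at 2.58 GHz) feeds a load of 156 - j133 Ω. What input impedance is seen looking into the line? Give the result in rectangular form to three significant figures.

λ = v/f = 0.64·c / 2.58 GHz = 0.0744 m
βl = 2π·l/λ = 2π × 0.341 = 123°
tan(βl) = tan(123°) = -1.55
Z_in = Z_0·(Z_L + jZ_0·tanβl)/(Z_0 + jZ_L·tanβl)
     = 50·(156 − j210)/(-156 − j241)

Z_in ≈ 16 + j42.7 Ω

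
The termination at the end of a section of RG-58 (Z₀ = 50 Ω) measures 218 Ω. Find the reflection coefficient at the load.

Γ = (Z_L − Z_0)/(Z_L + Z_0) = (218 − 50)/(218 + 50) = 168/268

Γ = 0.627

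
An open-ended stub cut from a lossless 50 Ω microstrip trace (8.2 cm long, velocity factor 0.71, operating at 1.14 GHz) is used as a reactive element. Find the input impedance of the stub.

Z_in ≈ +j124 Ω

λ = v/f = 0.71·c / 1.14 GHz = 0.187 m
βl = 2π·l/λ = 2π × 0.439 = 158°
tan(βl) = -0.404
For an open-ended stub, Z_in = −jZ_0·cot(βl) = −jZ_0/tan(βl)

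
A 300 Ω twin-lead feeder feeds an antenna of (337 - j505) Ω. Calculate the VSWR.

Γ = (Z_L − Z_0)/(Z_L + Z_0) = (37 − j505)/(637 − j505)
|Γ| = 506/813 = 0.623
VSWR = (1 + |Γ|)/(1 − |Γ|) = 1.62/0.377

VSWR ≈ 4.3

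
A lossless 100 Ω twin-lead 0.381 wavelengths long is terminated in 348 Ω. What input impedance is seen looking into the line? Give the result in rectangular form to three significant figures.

βl = 2π × 0.381 = 137°
tan(βl) = tan(137°) = -0.927
Z_in = Z_0·(Z_L + jZ_0·tanβl)/(Z_0 + jZ_L·tanβl)
     = 100·(348 − j92.7)/(100 − j323)

Z_in ≈ 56.7 + j90.3 Ω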